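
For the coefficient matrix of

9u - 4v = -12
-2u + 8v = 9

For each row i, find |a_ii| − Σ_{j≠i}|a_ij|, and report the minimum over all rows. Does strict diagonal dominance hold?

row 1: |9| − (4) = 5
row 2: |8| − (2) = 6
minimum over rows = 5 → strictly diagonally dominant (convergence guaranteed)

5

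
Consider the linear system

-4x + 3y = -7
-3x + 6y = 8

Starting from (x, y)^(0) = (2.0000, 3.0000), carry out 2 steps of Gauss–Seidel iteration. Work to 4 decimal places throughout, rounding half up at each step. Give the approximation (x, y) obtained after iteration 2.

Iteration 1:
  x = (-7 - (3)·3.0000) / (-4) = 4.0000
  y = (8 - (-3)·4.0000) / (6) = 3.3333
Iteration 2:
  x = (-7 - (3)·3.3333) / (-4) = 4.2500
  y = (8 - (-3)·4.2500) / (6) = 3.4583

(4.2500, 3.4583)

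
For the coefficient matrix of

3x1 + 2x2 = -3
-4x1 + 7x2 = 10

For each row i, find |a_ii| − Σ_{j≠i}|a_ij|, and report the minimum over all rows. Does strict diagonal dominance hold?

row 1: |3| − (2) = 1
row 2: |7| − (4) = 3
minimum over rows = 1 → strictly diagonally dominant (convergence guaranteed)

1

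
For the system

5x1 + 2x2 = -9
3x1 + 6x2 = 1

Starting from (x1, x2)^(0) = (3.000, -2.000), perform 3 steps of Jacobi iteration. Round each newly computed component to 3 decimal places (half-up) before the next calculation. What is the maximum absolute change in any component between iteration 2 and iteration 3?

0.800

Iteration 1:
  x1 = (-9 - (2)·-2.000) / (5) = -1.000
  x2 = (1 - (3)·3.000) / (6) = -1.333
Iteration 2:
  x1 = (-9 - (2)·-1.333) / (5) = -1.267
  x2 = (1 - (3)·-1.000) / (6) = 0.667
Iteration 3:
  x1 = (-9 - (2)·0.667) / (5) = -2.067
  x2 = (1 - (3)·-1.267) / (6) = 0.800
Change: (-0.800, 0.133) → max |·| = 0.800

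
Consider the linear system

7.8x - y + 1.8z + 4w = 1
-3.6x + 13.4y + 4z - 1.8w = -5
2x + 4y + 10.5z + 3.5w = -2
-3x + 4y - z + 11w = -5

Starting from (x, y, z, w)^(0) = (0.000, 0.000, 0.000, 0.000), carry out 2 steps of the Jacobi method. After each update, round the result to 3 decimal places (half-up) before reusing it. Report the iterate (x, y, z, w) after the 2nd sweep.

(0.358, -0.343, 0.079, -0.301)

Iteration 1:
  x = (1 - (-1)·0.000 - (1.8)·0.000 - (4)·0.000) / (7.8) = 0.128
  y = (-5 - (-3.6)·0.000 - (4)·0.000 - (-1.8)·0.000) / (13.4) = -0.373
  z = (-2 - (2)·0.000 - (4)·0.000 - (3.5)·0.000) / (10.5) = -0.190
  w = (-5 - (-3)·0.000 - (4)·0.000 - (-1)·0.000) / (11) = -0.455
Iteration 2:
  x = (1 - (-1)·-0.373 - (1.8)·-0.190 - (4)·-0.455) / (7.8) = 0.358
  y = (-5 - (-3.6)·0.128 - (4)·-0.190 - (-1.8)·-0.455) / (13.4) = -0.343
  z = (-2 - (2)·0.128 - (4)·-0.373 - (3.5)·-0.455) / (10.5) = 0.079
  w = (-5 - (-3)·0.128 - (4)·-0.373 - (-1)·-0.190) / (11) = -0.301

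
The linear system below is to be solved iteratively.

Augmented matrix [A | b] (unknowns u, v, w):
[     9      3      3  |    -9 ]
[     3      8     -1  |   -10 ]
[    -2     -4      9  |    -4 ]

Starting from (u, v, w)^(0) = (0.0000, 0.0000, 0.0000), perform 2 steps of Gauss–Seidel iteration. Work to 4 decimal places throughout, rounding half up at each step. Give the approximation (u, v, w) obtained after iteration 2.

Iteration 1:
  u = (-9 - (3)·0.0000 - (3)·0.0000) / (9) = -1.0000
  v = (-10 - (3)·-1.0000 - (-1)·0.0000) / (8) = -0.8750
  w = (-4 - (-2)·-1.0000 - (-4)·-0.8750) / (9) = -1.0556
Iteration 2:
  u = (-9 - (3)·-0.8750 - (3)·-1.0556) / (9) = -0.3565
  v = (-10 - (3)·-0.3565 - (-1)·-1.0556) / (8) = -1.2483
  w = (-4 - (-2)·-0.3565 - (-4)·-1.2483) / (9) = -1.0785

(-0.3565, -1.2483, -1.0785)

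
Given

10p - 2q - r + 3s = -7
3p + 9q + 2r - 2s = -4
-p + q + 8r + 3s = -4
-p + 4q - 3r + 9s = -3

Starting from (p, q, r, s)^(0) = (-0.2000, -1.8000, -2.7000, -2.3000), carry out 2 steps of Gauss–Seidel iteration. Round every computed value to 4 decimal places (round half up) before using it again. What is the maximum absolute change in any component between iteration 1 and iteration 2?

Iteration 1:
  p = (-7 - (-2)·-1.8000 - (-1)·-2.7000 - (3)·-2.3000) / (10) = -0.6400
  q = (-4 - (3)·-0.6400 - (2)·-2.7000 - (-2)·-2.3000) / (9) = -0.1422
  r = (-4 - (-1)·-0.6400 - (1)·-0.1422 - (3)·-2.3000) / (8) = 0.3003
  s = (-3 - (-1)·-0.6400 - (4)·-0.1422 - (-3)·0.3003) / (9) = -0.2411
Iteration 2:
  p = (-7 - (-2)·-0.1422 - (-1)·0.3003 - (3)·-0.2411) / (10) = -0.6261
  q = (-4 - (3)·-0.6261 - (2)·0.3003 - (-2)·-0.2411) / (9) = -0.3561
  r = (-4 - (-1)·-0.6261 - (1)·-0.3561 - (3)·-0.2411) / (8) = -0.4433
  s = (-3 - (-1)·-0.6261 - (4)·-0.3561 - (-3)·-0.4433) / (9) = -0.3924
Change: (0.0139, -0.2139, -0.7436, -0.1513) → max |·| = 0.7436

0.7436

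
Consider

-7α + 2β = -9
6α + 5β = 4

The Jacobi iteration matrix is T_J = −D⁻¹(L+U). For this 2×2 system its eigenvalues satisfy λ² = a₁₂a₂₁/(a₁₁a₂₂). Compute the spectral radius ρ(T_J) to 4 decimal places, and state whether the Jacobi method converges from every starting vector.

a₁₂a₂₁/(a₁₁a₂₂) = (2)·(6) / ((-7)·(5)) = -0.342857
ρ = √|-0.342857| = √0.342857 = 0.5855
ρ < 1, so Jacobi converges

0.5855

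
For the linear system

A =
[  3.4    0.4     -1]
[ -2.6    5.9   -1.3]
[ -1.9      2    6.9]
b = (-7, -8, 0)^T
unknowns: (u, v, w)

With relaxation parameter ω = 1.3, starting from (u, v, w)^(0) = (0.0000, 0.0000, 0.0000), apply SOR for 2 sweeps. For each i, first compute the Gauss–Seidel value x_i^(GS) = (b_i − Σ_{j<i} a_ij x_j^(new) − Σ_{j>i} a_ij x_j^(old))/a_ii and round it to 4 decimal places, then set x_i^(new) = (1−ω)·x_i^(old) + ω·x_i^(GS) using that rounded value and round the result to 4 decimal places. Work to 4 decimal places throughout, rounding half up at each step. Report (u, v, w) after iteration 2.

(-1.2610, -1.4150, -0.0034)

Iteration 1:
  u: GS value = (-7 - (0.4)·0.0000 - (-1)·0.0000) / (3.4) = -2.0588;  u ← (1−ω)·0.0000 + ω·-2.0588 = -2.6764
  v: GS value = (-8 - (-2.6)·-2.6764 - (-1.3)·0.0000) / (5.9) = -2.5354;  v ← (1−ω)·0.0000 + ω·-2.5354 = -3.2960
  w: GS value = (0 - (-1.9)·-2.6764 - (2)·-3.2960) / (6.9) = 0.2184;  w ← (1−ω)·0.0000 + ω·0.2184 = 0.2839
Iteration 2:
  u: GS value = (-7 - (0.4)·-3.2960 - (-1)·0.2839) / (3.4) = -1.5876;  u ← (1−ω)·-2.6764 + ω·-1.5876 = -1.2610
  v: GS value = (-8 - (-2.6)·-1.2610 - (-1.3)·0.2839) / (5.9) = -1.8491;  v ← (1−ω)·-3.2960 + ω·-1.8491 = -1.4150
  w: GS value = (0 - (-1.9)·-1.2610 - (2)·-1.4150) / (6.9) = 0.0629;  w ← (1−ω)·0.2839 + ω·0.0629 = -0.0034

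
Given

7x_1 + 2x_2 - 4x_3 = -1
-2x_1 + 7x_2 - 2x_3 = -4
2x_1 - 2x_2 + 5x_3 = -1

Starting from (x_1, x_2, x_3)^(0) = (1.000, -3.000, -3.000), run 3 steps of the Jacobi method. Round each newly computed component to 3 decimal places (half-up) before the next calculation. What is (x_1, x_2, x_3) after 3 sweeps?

(0.102, -0.886, -0.410)

Iteration 1:
  x_1 = (-1 - (2)·-3.000 - (-4)·-3.000) / (7) = -1.000
  x_2 = (-4 - (-2)·1.000 - (-2)·-3.000) / (7) = -1.143
  x_3 = (-1 - (2)·1.000 - (-2)·-3.000) / (5) = -1.800
Iteration 2:
  x_1 = (-1 - (2)·-1.143 - (-4)·-1.800) / (7) = -0.845
  x_2 = (-4 - (-2)·-1.000 - (-2)·-1.800) / (7) = -1.371
  x_3 = (-1 - (2)·-1.000 - (-2)·-1.143) / (5) = -0.257
Iteration 3:
  x_1 = (-1 - (2)·-1.371 - (-4)·-0.257) / (7) = 0.102
  x_2 = (-4 - (-2)·-0.845 - (-2)·-0.257) / (7) = -0.886
  x_3 = (-1 - (2)·-0.845 - (-2)·-1.371) / (5) = -0.410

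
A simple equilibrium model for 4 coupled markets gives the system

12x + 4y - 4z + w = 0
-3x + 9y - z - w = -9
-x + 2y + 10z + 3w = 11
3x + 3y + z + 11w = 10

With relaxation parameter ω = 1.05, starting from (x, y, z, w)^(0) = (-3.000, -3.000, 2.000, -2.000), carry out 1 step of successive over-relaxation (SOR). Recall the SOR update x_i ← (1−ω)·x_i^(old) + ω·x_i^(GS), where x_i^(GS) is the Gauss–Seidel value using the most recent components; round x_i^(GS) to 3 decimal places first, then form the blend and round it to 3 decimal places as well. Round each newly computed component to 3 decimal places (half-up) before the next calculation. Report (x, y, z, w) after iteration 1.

(2.075, -0.173, 1.939, 0.325)

Iteration 1:
  x: GS value = (0 - (4)·-3.000 - (-4)·2.000 - (1)·-2.000) / (12) = 1.833;  x ← (1−ω)·-3.000 + ω·1.833 = 2.075
  y: GS value = (-9 - (-3)·2.075 - (-1)·2.000 - (-1)·-2.000) / (9) = -0.308;  y ← (1−ω)·-3.000 + ω·-0.308 = -0.173
  z: GS value = (11 - (-1)·2.075 - (2)·-0.173 - (3)·-2.000) / (10) = 1.942;  z ← (1−ω)·2.000 + ω·1.942 = 1.939
  w: GS value = (10 - (3)·2.075 - (3)·-0.173 - (1)·1.939) / (11) = 0.214;  w ← (1−ω)·-2.000 + ω·0.214 = 0.325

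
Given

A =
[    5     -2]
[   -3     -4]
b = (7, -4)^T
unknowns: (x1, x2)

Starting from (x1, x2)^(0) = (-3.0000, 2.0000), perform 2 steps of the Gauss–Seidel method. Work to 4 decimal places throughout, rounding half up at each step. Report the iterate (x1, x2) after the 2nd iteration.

Iteration 1:
  x1 = (7 - (-2)·2.0000) / (5) = 2.2000
  x2 = (-4 - (-3)·2.2000) / (-4) = -0.6500
Iteration 2:
  x1 = (7 - (-2)·-0.6500) / (5) = 1.1400
  x2 = (-4 - (-3)·1.1400) / (-4) = 0.1450

(1.1400, 0.1450)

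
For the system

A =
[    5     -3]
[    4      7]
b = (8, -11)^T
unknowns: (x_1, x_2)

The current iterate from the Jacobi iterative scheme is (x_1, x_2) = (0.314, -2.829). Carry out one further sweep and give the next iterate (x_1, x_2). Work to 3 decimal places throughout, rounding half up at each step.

One sweep:
  x_1 = (8 - (-3)·-2.829) / (5) = -0.097
  x_2 = (-11 - (4)·0.314) / (7) = -1.751

(-0.097, -1.751)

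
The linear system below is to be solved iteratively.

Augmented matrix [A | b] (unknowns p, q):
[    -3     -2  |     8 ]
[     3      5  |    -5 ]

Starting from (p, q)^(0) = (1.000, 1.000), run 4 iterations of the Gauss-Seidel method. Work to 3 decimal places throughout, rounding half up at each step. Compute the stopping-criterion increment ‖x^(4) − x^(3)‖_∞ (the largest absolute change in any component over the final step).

0.000

Iteration 1:
  p = (8 - (-2)·1.000) / (-3) = -3.333
  q = (-5 - (3)·-3.333) / (5) = 1.000
Iteration 2:
  p = (8 - (-2)·1.000) / (-3) = -3.333
  q = (-5 - (3)·-3.333) / (5) = 1.000
Iteration 3:
  p = (8 - (-2)·1.000) / (-3) = -3.333
  q = (-5 - (3)·-3.333) / (5) = 1.000
Iteration 4:
  p = (8 - (-2)·1.000) / (-3) = -3.333
  q = (-5 - (3)·-3.333) / (5) = 1.000
Change: (0.000, 0.000) → max |·| = 0.000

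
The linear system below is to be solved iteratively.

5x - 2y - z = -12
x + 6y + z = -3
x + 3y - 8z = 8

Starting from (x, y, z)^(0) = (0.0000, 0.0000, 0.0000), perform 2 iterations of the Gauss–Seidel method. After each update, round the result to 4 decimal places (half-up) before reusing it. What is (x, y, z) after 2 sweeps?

(-2.7075, 0.1742, -1.2731)

Iteration 1:
  x = (-12 - (-2)·0.0000 - (-1)·0.0000) / (5) = -2.4000
  y = (-3 - (1)·-2.4000 - (1)·0.0000) / (6) = -0.1000
  z = (8 - (1)·-2.4000 - (3)·-0.1000) / (-8) = -1.3375
Iteration 2:
  x = (-12 - (-2)·-0.1000 - (-1)·-1.3375) / (5) = -2.7075
  y = (-3 - (1)·-2.7075 - (1)·-1.3375) / (6) = 0.1742
  z = (8 - (1)·-2.7075 - (3)·0.1742) / (-8) = -1.2731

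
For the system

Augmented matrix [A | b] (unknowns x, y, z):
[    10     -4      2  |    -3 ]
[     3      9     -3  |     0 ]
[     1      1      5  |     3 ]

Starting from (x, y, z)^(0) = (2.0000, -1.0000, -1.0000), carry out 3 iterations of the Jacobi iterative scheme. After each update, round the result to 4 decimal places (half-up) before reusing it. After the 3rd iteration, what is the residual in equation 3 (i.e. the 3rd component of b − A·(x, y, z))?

-0.6800

Iteration 1:
  x = (-3 - (-4)·-1.0000 - (2)·-1.0000) / (10) = -0.5000
  y = (0 - (3)·2.0000 - (-3)·-1.0000) / (9) = -1.0000
  z = (3 - (1)·2.0000 - (1)·-1.0000) / (5) = 0.4000
Iteration 2:
  x = (-3 - (-4)·-1.0000 - (2)·0.4000) / (10) = -0.7800
  y = (0 - (3)·-0.5000 - (-3)·0.4000) / (9) = 0.3000
  z = (3 - (1)·-0.5000 - (1)·-1.0000) / (5) = 0.9000
Iteration 3:
  x = (-3 - (-4)·0.3000 - (2)·0.9000) / (10) = -0.3600
  y = (0 - (3)·-0.7800 - (-3)·0.9000) / (9) = 0.5600
  z = (3 - (1)·-0.7800 - (1)·0.3000) / (5) = 0.6960
Residual b − A·x = (1.4480, -1.8720, -0.6800)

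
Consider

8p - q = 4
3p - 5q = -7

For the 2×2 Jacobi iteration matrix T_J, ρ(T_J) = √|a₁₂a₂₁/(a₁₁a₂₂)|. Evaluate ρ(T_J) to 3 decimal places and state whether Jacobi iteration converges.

0.274

a₁₂a₂₁/(a₁₁a₂₂) = (-1)·(3) / ((8)·(-5)) = 0.075000
ρ = √|0.075000| = √0.075000 = 0.274
ρ < 1, so Jacobi converges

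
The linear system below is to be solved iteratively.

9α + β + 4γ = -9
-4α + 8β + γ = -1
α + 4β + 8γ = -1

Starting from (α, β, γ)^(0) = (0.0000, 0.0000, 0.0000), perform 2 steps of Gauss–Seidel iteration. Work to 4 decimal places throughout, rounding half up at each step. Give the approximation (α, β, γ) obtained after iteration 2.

Iteration 1:
  α = (-9 - (1)·0.0000 - (4)·0.0000) / (9) = -1.0000
  β = (-1 - (-4)·-1.0000 - (1)·0.0000) / (8) = -0.6250
  γ = (-1 - (1)·-1.0000 - (4)·-0.6250) / (8) = 0.3125
Iteration 2:
  α = (-9 - (1)·-0.6250 - (4)·0.3125) / (9) = -1.0694
  β = (-1 - (-4)·-1.0694 - (1)·0.3125) / (8) = -0.6988
  γ = (-1 - (1)·-1.0694 - (4)·-0.6988) / (8) = 0.3581

(-1.0694, -0.6988, 0.3581)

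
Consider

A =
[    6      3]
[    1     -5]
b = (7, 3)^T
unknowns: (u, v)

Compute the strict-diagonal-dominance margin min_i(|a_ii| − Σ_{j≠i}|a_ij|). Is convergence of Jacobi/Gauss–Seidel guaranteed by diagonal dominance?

row 1: |6| − (3) = 3
row 2: |-5| − (1) = 4
minimum over rows = 3 → strictly diagonally dominant (convergence guaranteed)

3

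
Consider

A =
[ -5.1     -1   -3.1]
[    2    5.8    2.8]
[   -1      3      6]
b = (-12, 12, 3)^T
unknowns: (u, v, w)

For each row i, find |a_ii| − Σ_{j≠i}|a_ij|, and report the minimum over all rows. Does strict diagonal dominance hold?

1

row 1: |-5.1| − (1+3.1) = 1
row 2: |5.8| − (2+2.8) = 1
row 3: |6| − (1+3) = 2
minimum over rows = 1 → strictly diagonally dominant (convergence guaranteed)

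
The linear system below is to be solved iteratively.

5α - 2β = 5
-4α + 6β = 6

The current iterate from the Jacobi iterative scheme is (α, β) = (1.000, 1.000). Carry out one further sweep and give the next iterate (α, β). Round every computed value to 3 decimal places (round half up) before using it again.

(1.400, 1.667)

One sweep:
  α = (5 - (-2)·1.000) / (5) = 1.400
  β = (6 - (-4)·1.000) / (6) = 1.667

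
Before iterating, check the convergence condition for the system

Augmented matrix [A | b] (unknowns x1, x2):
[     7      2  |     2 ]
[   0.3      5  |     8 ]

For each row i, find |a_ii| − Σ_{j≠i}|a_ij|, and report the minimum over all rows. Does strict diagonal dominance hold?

row 1: |7| − (2) = 5
row 2: |5| − (0.3) = 4.7
minimum over rows = 4.7 → strictly diagonally dominant (convergence guaranteed)

4.7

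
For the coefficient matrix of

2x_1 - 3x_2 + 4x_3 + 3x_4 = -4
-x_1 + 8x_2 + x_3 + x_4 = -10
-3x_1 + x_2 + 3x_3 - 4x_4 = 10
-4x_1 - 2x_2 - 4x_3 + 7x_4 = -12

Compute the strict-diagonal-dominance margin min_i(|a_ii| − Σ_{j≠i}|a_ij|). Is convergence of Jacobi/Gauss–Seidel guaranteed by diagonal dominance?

-8

row 1: |2| − (3+4+3) = -8
row 2: |8| − (1+1+1) = 5
row 3: |3| − (3+1+4) = -5
row 4: |7| − (4+2+4) = -3
minimum over rows = -8 → not strictly diagonally dominant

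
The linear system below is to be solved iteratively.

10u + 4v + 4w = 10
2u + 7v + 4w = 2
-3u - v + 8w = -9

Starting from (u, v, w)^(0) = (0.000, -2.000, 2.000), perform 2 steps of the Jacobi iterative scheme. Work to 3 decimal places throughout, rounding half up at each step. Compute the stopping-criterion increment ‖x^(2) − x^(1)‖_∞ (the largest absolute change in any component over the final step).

Iteration 1:
  u = (10 - (4)·-2.000 - (4)·2.000) / (10) = 1.000
  v = (2 - (2)·0.000 - (4)·2.000) / (7) = -0.857
  w = (-9 - (-3)·0.000 - (-1)·-2.000) / (8) = -1.375
Iteration 2:
  u = (10 - (4)·-0.857 - (4)·-1.375) / (10) = 1.893
  v = (2 - (2)·1.000 - (4)·-1.375) / (7) = 0.786
  w = (-9 - (-3)·1.000 - (-1)·-0.857) / (8) = -0.857
Change: (0.893, 1.643, 0.518) → max |·| = 1.643

1.643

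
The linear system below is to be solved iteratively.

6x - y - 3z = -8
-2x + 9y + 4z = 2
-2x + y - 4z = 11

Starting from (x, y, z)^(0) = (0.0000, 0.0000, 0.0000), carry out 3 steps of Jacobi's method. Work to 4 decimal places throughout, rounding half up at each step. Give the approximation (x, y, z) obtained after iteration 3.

(-2.1559, 0.5298, -1.1273)

Iteration 1:
  x = (-8 - (-1)·0.0000 - (-3)·0.0000) / (6) = -1.3333
  y = (2 - (-2)·0.0000 - (4)·0.0000) / (9) = 0.2222
  z = (11 - (-2)·0.0000 - (1)·0.0000) / (-4) = -2.7500
Iteration 2:
  x = (-8 - (-1)·0.2222 - (-3)·-2.7500) / (6) = -2.6713
  y = (2 - (-2)·-1.3333 - (4)·-2.7500) / (9) = 1.1482
  z = (11 - (-2)·-1.3333 - (1)·0.2222) / (-4) = -2.0278
Iteration 3:
  x = (-8 - (-1)·1.1482 - (-3)·-2.0278) / (6) = -2.1559
  y = (2 - (-2)·-2.6713 - (4)·-2.0278) / (9) = 0.5298
  z = (11 - (-2)·-2.6713 - (1)·1.1482) / (-4) = -1.1273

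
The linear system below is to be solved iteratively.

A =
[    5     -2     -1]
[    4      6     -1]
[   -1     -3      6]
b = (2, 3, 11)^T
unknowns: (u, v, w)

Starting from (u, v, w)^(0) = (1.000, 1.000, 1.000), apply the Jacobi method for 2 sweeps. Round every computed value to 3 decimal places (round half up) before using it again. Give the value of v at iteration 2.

0.250

Iteration 1:
  u = (2 - (-2)·1.000 - (-1)·1.000) / (5) = 1.000
  v = (3 - (4)·1.000 - (-1)·1.000) / (6) = 0.000
  w = (11 - (-1)·1.000 - (-3)·1.000) / (6) = 2.500
Iteration 2:
  u = (2 - (-2)·0.000 - (-1)·2.500) / (5) = 0.900
  v = (3 - (4)·1.000 - (-1)·2.500) / (6) = 0.250
  w = (11 - (-1)·1.000 - (-3)·0.000) / (6) = 2.000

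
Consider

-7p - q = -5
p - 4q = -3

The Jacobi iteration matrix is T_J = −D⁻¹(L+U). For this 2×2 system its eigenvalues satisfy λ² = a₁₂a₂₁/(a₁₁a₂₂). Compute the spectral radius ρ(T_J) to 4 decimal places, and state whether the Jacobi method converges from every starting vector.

a₁₂a₂₁/(a₁₁a₂₂) = (-1)·(1) / ((-7)·(-4)) = -0.035714
ρ = √|-0.035714| = √0.035714 = 0.1890
ρ < 1, so Jacobi converges

0.1890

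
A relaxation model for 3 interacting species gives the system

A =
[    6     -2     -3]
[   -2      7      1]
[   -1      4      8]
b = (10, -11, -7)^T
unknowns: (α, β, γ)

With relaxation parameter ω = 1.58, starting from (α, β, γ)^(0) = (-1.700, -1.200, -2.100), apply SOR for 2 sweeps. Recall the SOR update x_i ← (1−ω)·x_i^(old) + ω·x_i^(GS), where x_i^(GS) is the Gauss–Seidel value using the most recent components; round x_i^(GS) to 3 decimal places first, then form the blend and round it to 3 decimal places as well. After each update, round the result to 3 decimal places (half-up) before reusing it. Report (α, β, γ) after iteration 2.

(2.010, -1.312, -0.333)

Iteration 1:
  α: GS value = (10 - (-2)·-1.200 - (-3)·-2.100) / (6) = 0.217;  α ← (1−ω)·-1.700 + ω·0.217 = 1.329
  β: GS value = (-11 - (-2)·1.329 - (1)·-2.100) / (7) = -0.892;  β ← (1−ω)·-1.200 + ω·-0.892 = -0.713
  γ: GS value = (-7 - (-1)·1.329 - (4)·-0.713) / (8) = -0.352;  γ ← (1−ω)·-2.100 + ω·-0.352 = 0.662
Iteration 2:
  α: GS value = (10 - (-2)·-0.713 - (-3)·0.662) / (6) = 1.760;  α ← (1−ω)·1.329 + ω·1.760 = 2.010
  β: GS value = (-11 - (-2)·2.010 - (1)·0.662) / (7) = -1.092;  β ← (1−ω)·-0.713 + ω·-1.092 = -1.312
  γ: GS value = (-7 - (-1)·2.010 - (4)·-1.312) / (8) = 0.032;  γ ← (1−ω)·0.662 + ω·0.032 = -0.333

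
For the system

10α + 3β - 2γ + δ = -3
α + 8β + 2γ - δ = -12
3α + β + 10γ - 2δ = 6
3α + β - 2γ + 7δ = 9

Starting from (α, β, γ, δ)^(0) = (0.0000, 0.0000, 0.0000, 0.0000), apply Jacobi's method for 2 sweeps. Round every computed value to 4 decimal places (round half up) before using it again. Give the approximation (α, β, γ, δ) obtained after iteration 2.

(0.1414, -1.4518, 1.0971, 1.8000)

Iteration 1:
  α = (-3 - (3)·0.0000 - (-2)·0.0000 - (1)·0.0000) / (10) = -0.3000
  β = (-12 - (1)·0.0000 - (2)·0.0000 - (-1)·0.0000) / (8) = -1.5000
  γ = (6 - (3)·0.0000 - (1)·0.0000 - (-2)·0.0000) / (10) = 0.6000
  δ = (9 - (3)·0.0000 - (1)·0.0000 - (-2)·0.0000) / (7) = 1.2857
Iteration 2:
  α = (-3 - (3)·-1.5000 - (-2)·0.6000 - (1)·1.2857) / (10) = 0.1414
  β = (-12 - (1)·-0.3000 - (2)·0.6000 - (-1)·1.2857) / (8) = -1.4518
  γ = (6 - (3)·-0.3000 - (1)·-1.5000 - (-2)·1.2857) / (10) = 1.0971
  δ = (9 - (3)·-0.3000 - (1)·-1.5000 - (-2)·0.6000) / (7) = 1.8000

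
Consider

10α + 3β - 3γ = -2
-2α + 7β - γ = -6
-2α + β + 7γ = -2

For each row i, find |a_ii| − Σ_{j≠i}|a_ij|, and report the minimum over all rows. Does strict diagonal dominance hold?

4

row 1: |10| − (3+3) = 4
row 2: |7| − (2+1) = 4
row 3: |7| − (2+1) = 4
minimum over rows = 4 → strictly diagonally dominant (convergence guaranteed)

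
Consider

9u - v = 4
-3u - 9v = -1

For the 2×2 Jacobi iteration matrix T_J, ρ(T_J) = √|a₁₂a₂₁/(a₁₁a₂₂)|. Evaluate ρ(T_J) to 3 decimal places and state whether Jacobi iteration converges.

0.192

a₁₂a₂₁/(a₁₁a₂₂) = (-1)·(-3) / ((9)·(-9)) = -0.037037
ρ = √|-0.037037| = √0.037037 = 0.192
ρ < 1, so Jacobi converges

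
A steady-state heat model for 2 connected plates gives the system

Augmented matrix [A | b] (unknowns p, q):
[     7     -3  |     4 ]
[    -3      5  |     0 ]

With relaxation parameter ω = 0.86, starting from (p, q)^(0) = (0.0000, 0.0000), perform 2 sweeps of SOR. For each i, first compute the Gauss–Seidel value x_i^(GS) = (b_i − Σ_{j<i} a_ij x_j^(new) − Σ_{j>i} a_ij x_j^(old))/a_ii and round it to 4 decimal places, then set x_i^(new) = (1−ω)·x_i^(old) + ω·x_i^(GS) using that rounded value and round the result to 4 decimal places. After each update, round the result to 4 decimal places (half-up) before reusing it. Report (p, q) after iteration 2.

Iteration 1:
  p: GS value = (4 - (-3)·0.0000) / (7) = 0.5714;  p ← (1−ω)·0.0000 + ω·0.5714 = 0.4914
  q: GS value = (0 - (-3)·0.4914) / (5) = 0.2948;  q ← (1−ω)·0.0000 + ω·0.2948 = 0.2535
Iteration 2:
  p: GS value = (4 - (-3)·0.2535) / (7) = 0.6801;  p ← (1−ω)·0.4914 + ω·0.6801 = 0.6537
  q: GS value = (0 - (-3)·0.6537) / (5) = 0.3922;  q ← (1−ω)·0.2535 + ω·0.3922 = 0.3728

(0.6537, 0.3728)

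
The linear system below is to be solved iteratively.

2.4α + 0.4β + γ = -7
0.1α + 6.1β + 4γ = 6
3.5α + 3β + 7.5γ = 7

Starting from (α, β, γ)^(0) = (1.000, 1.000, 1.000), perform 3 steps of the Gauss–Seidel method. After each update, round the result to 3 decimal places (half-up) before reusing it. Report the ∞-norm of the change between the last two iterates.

0.388

Iteration 1:
  α = (-7 - (0.4)·1.000 - (1)·1.000) / (2.4) = -3.500
  β = (6 - (0.1)·-3.500 - (4)·1.000) / (6.1) = 0.385
  γ = (7 - (3.5)·-3.500 - (3)·0.385) / (7.5) = 2.413
Iteration 2:
  α = (-7 - (0.4)·0.385 - (1)·2.413) / (2.4) = -3.986
  β = (6 - (0.1)·-3.986 - (4)·2.413) / (6.1) = -0.533
  γ = (7 - (3.5)·-3.986 - (3)·-0.533) / (7.5) = 3.007
Iteration 3:
  α = (-7 - (0.4)·-0.533 - (1)·3.007) / (2.4) = -4.081
  β = (6 - (0.1)·-4.081 - (4)·3.007) / (6.1) = -0.921
  γ = (7 - (3.5)·-4.081 - (3)·-0.921) / (7.5) = 3.206
Change: (-0.095, -0.388, 0.199) → max |·| = 0.388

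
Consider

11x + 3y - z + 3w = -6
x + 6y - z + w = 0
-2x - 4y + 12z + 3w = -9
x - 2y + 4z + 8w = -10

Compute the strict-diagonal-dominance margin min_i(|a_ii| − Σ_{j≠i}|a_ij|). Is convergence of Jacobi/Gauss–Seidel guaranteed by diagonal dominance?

row 1: |11| − (3+1+3) = 4
row 2: |6| − (1+1+1) = 3
row 3: |12| − (2+4+3) = 3
row 4: |8| − (1+2+4) = 1
minimum over rows = 1 → strictly diagonally dominant (convergence guaranteed)

1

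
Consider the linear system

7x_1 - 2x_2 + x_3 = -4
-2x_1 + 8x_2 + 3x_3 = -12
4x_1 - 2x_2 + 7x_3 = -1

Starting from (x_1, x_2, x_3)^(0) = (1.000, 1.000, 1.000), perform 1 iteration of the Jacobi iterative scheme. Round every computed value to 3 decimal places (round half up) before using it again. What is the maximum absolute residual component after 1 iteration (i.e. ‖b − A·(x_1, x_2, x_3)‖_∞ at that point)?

3.818

Iteration 1:
  x_1 = (-4 - (-2)·1.000 - (1)·1.000) / (7) = -0.429
  x_2 = (-12 - (-2)·1.000 - (3)·1.000) / (8) = -1.625
  x_3 = (-1 - (4)·1.000 - (-2)·1.000) / (7) = -0.429
Residual b − A·x = (-3.818, 1.429, 0.469); ∞-norm = 3.818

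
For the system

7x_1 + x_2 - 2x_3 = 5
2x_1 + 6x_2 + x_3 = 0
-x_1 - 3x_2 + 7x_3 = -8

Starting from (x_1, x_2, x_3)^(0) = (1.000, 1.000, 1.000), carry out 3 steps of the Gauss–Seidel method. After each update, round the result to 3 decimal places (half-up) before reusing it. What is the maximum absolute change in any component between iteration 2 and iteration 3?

0.028

Iteration 1:
  x_1 = (5 - (1)·1.000 - (-2)·1.000) / (7) = 0.857
  x_2 = (0 - (2)·0.857 - (1)·1.000) / (6) = -0.452
  x_3 = (-8 - (-1)·0.857 - (-3)·-0.452) / (7) = -1.214
Iteration 2:
  x_1 = (5 - (1)·-0.452 - (-2)·-1.214) / (7) = 0.432
  x_2 = (0 - (2)·0.432 - (1)·-1.214) / (6) = 0.058
  x_3 = (-8 - (-1)·0.432 - (-3)·0.058) / (7) = -1.056
Iteration 3:
  x_1 = (5 - (1)·0.058 - (-2)·-1.056) / (7) = 0.404
  x_2 = (0 - (2)·0.404 - (1)·-1.056) / (6) = 0.041
  x_3 = (-8 - (-1)·0.404 - (-3)·0.041) / (7) = -1.068
Change: (-0.028, -0.017, -0.012) → max |·| = 0.028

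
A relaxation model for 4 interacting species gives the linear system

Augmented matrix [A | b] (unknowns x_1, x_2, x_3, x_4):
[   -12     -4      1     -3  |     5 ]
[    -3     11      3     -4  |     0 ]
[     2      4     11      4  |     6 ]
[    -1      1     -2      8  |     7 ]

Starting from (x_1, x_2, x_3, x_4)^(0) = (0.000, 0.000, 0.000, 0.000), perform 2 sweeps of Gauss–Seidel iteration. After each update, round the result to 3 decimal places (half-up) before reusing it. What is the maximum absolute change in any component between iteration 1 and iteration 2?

0.388

Iteration 1:
  x_1 = (5 - (-4)·0.000 - (1)·0.000 - (-3)·0.000) / (-12) = -0.417
  x_2 = (0 - (-3)·-0.417 - (3)·0.000 - (-4)·0.000) / (11) = -0.114
  x_3 = (6 - (2)·-0.417 - (4)·-0.114 - (4)·0.000) / (11) = 0.663
  x_4 = (7 - (-1)·-0.417 - (1)·-0.114 - (-2)·0.663) / (8) = 1.003
Iteration 2:
  x_1 = (5 - (-4)·-0.114 - (1)·0.663 - (-3)·1.003) / (-12) = -0.574
  x_2 = (0 - (-3)·-0.574 - (3)·0.663 - (-4)·1.003) / (11) = 0.027
  x_3 = (6 - (2)·-0.574 - (4)·0.027 - (4)·1.003) / (11) = 0.275
  x_4 = (7 - (-1)·-0.574 - (1)·0.027 - (-2)·0.275) / (8) = 0.869
Change: (-0.157, 0.141, -0.388, -0.134) → max |·| = 0.388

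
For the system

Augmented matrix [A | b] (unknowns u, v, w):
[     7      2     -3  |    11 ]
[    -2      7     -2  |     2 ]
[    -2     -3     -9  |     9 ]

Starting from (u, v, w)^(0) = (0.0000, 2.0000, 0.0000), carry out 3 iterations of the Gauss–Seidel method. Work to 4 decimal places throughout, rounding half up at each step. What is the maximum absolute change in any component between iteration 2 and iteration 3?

0.2160

Iteration 1:
  u = (11 - (2)·2.0000 - (-3)·0.0000) / (7) = 1.0000
  v = (2 - (-2)·1.0000 - (-2)·0.0000) / (7) = 0.5714
  w = (9 - (-2)·1.0000 - (-3)·0.5714) / (-9) = -1.4127
Iteration 2:
  u = (11 - (2)·0.5714 - (-3)·-1.4127) / (7) = 0.8027
  v = (2 - (-2)·0.8027 - (-2)·-1.4127) / (7) = 0.1114
  w = (9 - (-2)·0.8027 - (-3)·0.1114) / (-9) = -1.2155
Iteration 3:
  u = (11 - (2)·0.1114 - (-3)·-1.2155) / (7) = 1.0187
  v = (2 - (-2)·1.0187 - (-2)·-1.2155) / (7) = 0.2295
  w = (9 - (-2)·1.0187 - (-3)·0.2295) / (-9) = -1.3029
Change: (0.2160, 0.1181, -0.0874) → max |·| = 0.2160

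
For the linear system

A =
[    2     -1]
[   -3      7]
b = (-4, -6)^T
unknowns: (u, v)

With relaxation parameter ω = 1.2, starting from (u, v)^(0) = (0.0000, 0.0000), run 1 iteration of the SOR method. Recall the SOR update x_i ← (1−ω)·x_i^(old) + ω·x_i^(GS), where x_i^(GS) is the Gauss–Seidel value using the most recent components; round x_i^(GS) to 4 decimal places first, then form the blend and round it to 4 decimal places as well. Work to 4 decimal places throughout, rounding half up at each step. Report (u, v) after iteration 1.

(-2.4000, -2.2628)

Iteration 1:
  u: GS value = (-4 - (-1)·0.0000) / (2) = -2.0000;  u ← (1−ω)·0.0000 + ω·-2.0000 = -2.4000
  v: GS value = (-6 - (-3)·-2.4000) / (7) = -1.8857;  v ← (1−ω)·0.0000 + ω·-1.8857 = -2.2628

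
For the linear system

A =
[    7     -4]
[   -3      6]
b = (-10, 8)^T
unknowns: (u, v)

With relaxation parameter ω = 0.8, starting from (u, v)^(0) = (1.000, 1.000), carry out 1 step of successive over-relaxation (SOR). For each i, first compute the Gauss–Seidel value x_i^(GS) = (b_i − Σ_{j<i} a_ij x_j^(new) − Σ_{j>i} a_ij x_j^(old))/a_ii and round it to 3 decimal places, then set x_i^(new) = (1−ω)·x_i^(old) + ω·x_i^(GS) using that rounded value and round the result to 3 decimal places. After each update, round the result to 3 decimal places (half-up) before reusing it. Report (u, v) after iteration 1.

(-0.486, 1.072)

Iteration 1:
  u: GS value = (-10 - (-4)·1.000) / (7) = -0.857;  u ← (1−ω)·1.000 + ω·-0.857 = -0.486
  v: GS value = (8 - (-3)·-0.486) / (6) = 1.090;  v ← (1−ω)·1.000 + ω·1.090 = 1.072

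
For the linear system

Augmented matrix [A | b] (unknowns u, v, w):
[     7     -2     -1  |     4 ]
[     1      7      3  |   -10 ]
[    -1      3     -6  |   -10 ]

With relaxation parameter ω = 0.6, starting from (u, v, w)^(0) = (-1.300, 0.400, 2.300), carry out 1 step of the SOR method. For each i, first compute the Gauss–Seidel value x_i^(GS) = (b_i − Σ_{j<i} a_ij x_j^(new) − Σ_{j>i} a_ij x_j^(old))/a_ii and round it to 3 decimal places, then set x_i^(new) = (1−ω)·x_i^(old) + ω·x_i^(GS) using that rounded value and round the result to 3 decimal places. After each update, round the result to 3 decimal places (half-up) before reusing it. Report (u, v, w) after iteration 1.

(0.088, -1.296, 1.522)

Iteration 1:
  u: GS value = (4 - (-2)·0.400 - (-1)·2.300) / (7) = 1.014;  u ← (1−ω)·-1.300 + ω·1.014 = 0.088
  v: GS value = (-10 - (1)·0.088 - (3)·2.300) / (7) = -2.427;  v ← (1−ω)·0.400 + ω·-2.427 = -1.296
  w: GS value = (-10 - (-1)·0.088 - (3)·-1.296) / (-6) = 1.004;  w ← (1−ω)·2.300 + ω·1.004 = 1.522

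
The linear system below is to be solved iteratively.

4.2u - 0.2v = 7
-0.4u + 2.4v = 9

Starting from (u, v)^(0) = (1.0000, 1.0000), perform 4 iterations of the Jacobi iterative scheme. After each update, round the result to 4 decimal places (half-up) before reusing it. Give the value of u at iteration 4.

1.8599

Iteration 1:
  u = (7 - (-0.2)·1.0000) / (4.2) = 1.7143
  v = (9 - (-0.4)·1.0000) / (2.4) = 3.9167
Iteration 2:
  u = (7 - (-0.2)·3.9167) / (4.2) = 1.8532
  v = (9 - (-0.4)·1.7143) / (2.4) = 4.0357
Iteration 3:
  u = (7 - (-0.2)·4.0357) / (4.2) = 1.8588
  v = (9 - (-0.4)·1.8532) / (2.4) = 4.0589
Iteration 4:
  u = (7 - (-0.2)·4.0589) / (4.2) = 1.8599
  v = (9 - (-0.4)·1.8588) / (2.4) = 4.0598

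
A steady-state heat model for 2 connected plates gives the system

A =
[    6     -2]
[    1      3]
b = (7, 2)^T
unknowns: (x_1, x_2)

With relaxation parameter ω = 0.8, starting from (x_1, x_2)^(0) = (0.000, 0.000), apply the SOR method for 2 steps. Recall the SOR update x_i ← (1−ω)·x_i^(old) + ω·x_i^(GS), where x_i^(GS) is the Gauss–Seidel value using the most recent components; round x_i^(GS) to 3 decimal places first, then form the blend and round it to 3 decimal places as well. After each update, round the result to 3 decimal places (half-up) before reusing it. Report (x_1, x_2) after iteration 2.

(1.196, 0.271)

Iteration 1:
  x_1: GS value = (7 - (-2)·0.000) / (6) = 1.167;  x_1 ← (1−ω)·0.000 + ω·1.167 = 0.934
  x_2: GS value = (2 - (1)·0.934) / (3) = 0.355;  x_2 ← (1−ω)·0.000 + ω·0.355 = 0.284
Iteration 2:
  x_1: GS value = (7 - (-2)·0.284) / (6) = 1.261;  x_1 ← (1−ω)·0.934 + ω·1.261 = 1.196
  x_2: GS value = (2 - (1)·1.196) / (3) = 0.268;  x_2 ← (1−ω)·0.284 + ω·0.268 = 0.271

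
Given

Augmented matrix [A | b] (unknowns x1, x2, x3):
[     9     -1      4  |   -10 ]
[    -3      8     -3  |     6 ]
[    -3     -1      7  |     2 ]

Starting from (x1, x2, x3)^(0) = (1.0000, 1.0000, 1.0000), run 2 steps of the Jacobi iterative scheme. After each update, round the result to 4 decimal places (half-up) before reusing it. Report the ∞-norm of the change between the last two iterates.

0.9761

Iteration 1:
  x1 = (-10 - (-1)·1.0000 - (4)·1.0000) / (9) = -1.4444
  x2 = (6 - (-3)·1.0000 - (-3)·1.0000) / (8) = 1.5000
  x3 = (2 - (-3)·1.0000 - (-1)·1.0000) / (7) = 0.8571
Iteration 2:
  x1 = (-10 - (-1)·1.5000 - (4)·0.8571) / (9) = -1.3254
  x2 = (6 - (-3)·-1.4444 - (-3)·0.8571) / (8) = 0.5298
  x3 = (2 - (-3)·-1.4444 - (-1)·1.5000) / (7) = -0.1190
Change: (0.1190, -0.9702, -0.9761) → max |·| = 0.9761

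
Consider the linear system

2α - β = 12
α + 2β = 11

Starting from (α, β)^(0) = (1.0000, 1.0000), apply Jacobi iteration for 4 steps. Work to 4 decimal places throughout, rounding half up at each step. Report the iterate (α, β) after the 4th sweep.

Iteration 1:
  α = (12 - (-1)·1.0000) / (2) = 6.5000
  β = (11 - (1)·1.0000) / (2) = 5.0000
Iteration 2:
  α = (12 - (-1)·5.0000) / (2) = 8.5000
  β = (11 - (1)·6.5000) / (2) = 2.2500
Iteration 3:
  α = (12 - (-1)·2.2500) / (2) = 7.1250
  β = (11 - (1)·8.5000) / (2) = 1.2500
Iteration 4:
  α = (12 - (-1)·1.2500) / (2) = 6.6250
  β = (11 - (1)·7.1250) / (2) = 1.9375

(6.6250, 1.9375)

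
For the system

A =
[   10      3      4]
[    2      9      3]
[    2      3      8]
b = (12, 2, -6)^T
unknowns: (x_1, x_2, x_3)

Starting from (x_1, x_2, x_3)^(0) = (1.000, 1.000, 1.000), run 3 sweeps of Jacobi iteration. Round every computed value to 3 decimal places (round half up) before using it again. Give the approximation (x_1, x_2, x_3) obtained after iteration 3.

Iteration 1:
  x_1 = (12 - (3)·1.000 - (4)·1.000) / (10) = 0.500
  x_2 = (2 - (2)·1.000 - (3)·1.000) / (9) = -0.333
  x_3 = (-6 - (2)·1.000 - (3)·1.000) / (8) = -1.375
Iteration 2:
  x_1 = (12 - (3)·-0.333 - (4)·-1.375) / (10) = 1.850
  x_2 = (2 - (2)·0.500 - (3)·-1.375) / (9) = 0.569
  x_3 = (-6 - (2)·0.500 - (3)·-0.333) / (8) = -0.750
Iteration 3:
  x_1 = (12 - (3)·0.569 - (4)·-0.750) / (10) = 1.329
  x_2 = (2 - (2)·1.850 - (3)·-0.750) / (9) = 0.061
  x_3 = (-6 - (2)·1.850 - (3)·0.569) / (8) = -1.426

(1.329, 0.061, -1.426)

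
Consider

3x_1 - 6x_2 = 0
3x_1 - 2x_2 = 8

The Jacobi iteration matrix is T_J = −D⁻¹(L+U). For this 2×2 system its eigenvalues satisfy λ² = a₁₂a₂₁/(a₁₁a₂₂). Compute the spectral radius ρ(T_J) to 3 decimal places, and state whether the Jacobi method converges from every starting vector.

a₁₂a₂₁/(a₁₁a₂₂) = (-6)·(3) / ((3)·(-2)) = 3.000000
ρ = √|3.000000| = √3.000000 = 1.732
ρ > 1, so Jacobi diverges

1.732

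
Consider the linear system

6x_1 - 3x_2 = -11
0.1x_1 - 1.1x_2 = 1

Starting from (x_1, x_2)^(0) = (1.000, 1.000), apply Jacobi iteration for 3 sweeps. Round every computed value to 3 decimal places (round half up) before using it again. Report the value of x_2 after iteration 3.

-1.113

Iteration 1:
  x_1 = (-11 - (-3)·1.000) / (6) = -1.333
  x_2 = (1 - (0.1)·1.000) / (-1.1) = -0.818
Iteration 2:
  x_1 = (-11 - (-3)·-0.818) / (6) = -2.242
  x_2 = (1 - (0.1)·-1.333) / (-1.1) = -1.030
Iteration 3:
  x_1 = (-11 - (-3)·-1.030) / (6) = -2.348
  x_2 = (1 - (0.1)·-2.242) / (-1.1) = -1.113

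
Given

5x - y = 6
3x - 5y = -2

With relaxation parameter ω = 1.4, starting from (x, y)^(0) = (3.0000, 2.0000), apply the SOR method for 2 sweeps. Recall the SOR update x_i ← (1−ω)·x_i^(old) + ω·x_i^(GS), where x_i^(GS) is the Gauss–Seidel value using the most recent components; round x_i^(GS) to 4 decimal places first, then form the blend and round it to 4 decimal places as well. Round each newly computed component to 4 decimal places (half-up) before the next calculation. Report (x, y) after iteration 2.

Iteration 1:
  x: GS value = (6 - (-1)·2.0000) / (5) = 1.6000;  x ← (1−ω)·3.0000 + ω·1.6000 = 1.0400
  y: GS value = (-2 - (3)·1.0400) / (-5) = 1.0240;  y ← (1−ω)·2.0000 + ω·1.0240 = 0.6336
Iteration 2:
  x: GS value = (6 - (-1)·0.6336) / (5) = 1.3267;  x ← (1−ω)·1.0400 + ω·1.3267 = 1.4414
  y: GS value = (-2 - (3)·1.4414) / (-5) = 1.2648;  y ← (1−ω)·0.6336 + ω·1.2648 = 1.5173

(1.4414, 1.5173)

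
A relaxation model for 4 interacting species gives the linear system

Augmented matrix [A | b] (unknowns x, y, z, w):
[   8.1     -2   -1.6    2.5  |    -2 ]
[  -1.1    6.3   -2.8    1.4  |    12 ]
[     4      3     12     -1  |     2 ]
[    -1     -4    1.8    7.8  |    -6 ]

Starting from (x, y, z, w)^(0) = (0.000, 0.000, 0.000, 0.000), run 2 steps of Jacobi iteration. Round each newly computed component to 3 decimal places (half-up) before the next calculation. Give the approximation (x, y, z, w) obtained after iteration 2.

Iteration 1:
  x = (-2 - (-2)·0.000 - (-1.6)·0.000 - (2.5)·0.000) / (8.1) = -0.247
  y = (12 - (-1.1)·0.000 - (-2.8)·0.000 - (1.4)·0.000) / (6.3) = 1.905
  z = (2 - (4)·0.000 - (3)·0.000 - (-1)·0.000) / (12) = 0.167
  w = (-6 - (-1)·0.000 - (-4)·0.000 - (1.8)·0.000) / (7.8) = -0.769
Iteration 2:
  x = (-2 - (-2)·1.905 - (-1.6)·0.167 - (2.5)·-0.769) / (8.1) = 0.494
  y = (12 - (-1.1)·-0.247 - (-2.8)·0.167 - (1.4)·-0.769) / (6.3) = 2.107
  z = (2 - (4)·-0.247 - (3)·1.905 - (-1)·-0.769) / (12) = -0.291
  w = (-6 - (-1)·-0.247 - (-4)·1.905 - (1.8)·0.167) / (7.8) = 0.137

(0.494, 2.107, -0.291, 0.137)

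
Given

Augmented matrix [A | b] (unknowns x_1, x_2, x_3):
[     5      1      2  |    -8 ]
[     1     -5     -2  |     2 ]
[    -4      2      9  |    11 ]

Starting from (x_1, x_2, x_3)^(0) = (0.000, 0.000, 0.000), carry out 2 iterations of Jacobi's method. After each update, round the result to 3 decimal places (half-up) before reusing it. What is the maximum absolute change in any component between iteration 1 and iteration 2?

0.809

Iteration 1:
  x_1 = (-8 - (1)·0.000 - (2)·0.000) / (5) = -1.600
  x_2 = (2 - (1)·0.000 - (-2)·0.000) / (-5) = -0.400
  x_3 = (11 - (-4)·0.000 - (2)·0.000) / (9) = 1.222
Iteration 2:
  x_1 = (-8 - (1)·-0.400 - (2)·1.222) / (5) = -2.009
  x_2 = (2 - (1)·-1.600 - (-2)·1.222) / (-5) = -1.209
  x_3 = (11 - (-4)·-1.600 - (2)·-0.400) / (9) = 0.600
Change: (-0.409, -0.809, -0.622) → max |·| = 0.809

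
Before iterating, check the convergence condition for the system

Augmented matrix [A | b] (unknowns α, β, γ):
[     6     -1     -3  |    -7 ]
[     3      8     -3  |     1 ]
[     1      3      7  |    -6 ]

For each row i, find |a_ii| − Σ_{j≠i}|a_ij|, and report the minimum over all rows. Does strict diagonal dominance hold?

row 1: |6| − (1+3) = 2
row 2: |8| − (3+3) = 2
row 3: |7| − (1+3) = 3
minimum over rows = 2 → strictly diagonally dominant (convergence guaranteed)

2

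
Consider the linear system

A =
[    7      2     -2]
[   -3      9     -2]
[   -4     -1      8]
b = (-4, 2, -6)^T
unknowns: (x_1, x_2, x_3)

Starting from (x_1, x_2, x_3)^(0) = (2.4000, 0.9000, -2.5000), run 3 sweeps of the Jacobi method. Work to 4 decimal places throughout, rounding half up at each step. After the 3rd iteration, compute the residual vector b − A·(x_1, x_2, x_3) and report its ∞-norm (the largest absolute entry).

Iteration 1:
  x_1 = (-4 - (2)·0.9000 - (-2)·-2.5000) / (7) = -1.5429
  x_2 = (2 - (-3)·2.4000 - (-2)·-2.5000) / (9) = 0.4667
  x_3 = (-6 - (-4)·2.4000 - (-1)·0.9000) / (8) = 0.5625
Iteration 2:
  x_1 = (-4 - (2)·0.4667 - (-2)·0.5625) / (7) = -0.5441
  x_2 = (2 - (-3)·-1.5429 - (-2)·0.5625) / (9) = -0.1671
  x_3 = (-6 - (-4)·-1.5429 - (-1)·0.4667) / (8) = -1.4631
Iteration 3:
  x_1 = (-4 - (2)·-0.1671 - (-2)·-1.4631) / (7) = -0.9417
  x_2 = (2 - (-3)·-0.5441 - (-2)·-1.4631) / (9) = -0.2843
  x_3 = (-6 - (-4)·-0.5441 - (-1)·-0.1671) / (8) = -1.0429
Residual b − A·x = (1.0747, -0.3522, -1.7079); ∞-norm = 1.7079

1.7079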